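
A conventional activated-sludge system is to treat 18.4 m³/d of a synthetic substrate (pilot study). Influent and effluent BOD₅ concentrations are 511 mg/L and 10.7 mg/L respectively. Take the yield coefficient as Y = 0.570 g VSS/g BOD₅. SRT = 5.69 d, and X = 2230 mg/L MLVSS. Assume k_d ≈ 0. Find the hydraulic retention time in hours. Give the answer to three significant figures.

τ ≈ 17.5 h

With k_d = 0 the design equation reduces to V = Y Q (S₀−S) θ_c / X = 0.570 × 18.4 × (511 − 10.7) × 5.69 / 2230 = 13.39 m³.
Hydraulic retention time τ = V/Q = 13.39 / 18.4 = 0.7276 d = 17.46 h.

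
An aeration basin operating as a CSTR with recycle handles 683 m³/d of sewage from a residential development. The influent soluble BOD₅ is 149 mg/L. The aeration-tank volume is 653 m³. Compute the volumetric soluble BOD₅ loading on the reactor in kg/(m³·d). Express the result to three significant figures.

Applied soluble BOD₅ load per unit volume = Q·S₀/V = (683 × 149/1000)/653.0 = 0.1558 kg soluble BOD₅·m⁻³·d⁻¹.

L_v ≈ 0.156 kg soluble BOD₅/(m³·d)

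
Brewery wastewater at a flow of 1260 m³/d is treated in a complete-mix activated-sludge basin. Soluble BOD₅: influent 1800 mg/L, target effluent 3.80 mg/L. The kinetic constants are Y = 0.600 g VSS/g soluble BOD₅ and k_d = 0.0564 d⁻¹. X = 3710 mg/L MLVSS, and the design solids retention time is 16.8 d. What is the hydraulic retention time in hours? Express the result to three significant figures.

τ ≈ 60.1 h

Rearranging the biomass balance for a CMAS with decay, V = Y·Q·ΔS·θ_c / [X·(1+k_d θ_c)] = 0.600 × 1260 × (1800 − 3.80) × 16.8 / [3710 × (1 + 0.0564 × 16.8)] = 2.28×10^7 / 7225 = 3157 m³.
Hydraulic retention time τ = V/Q = 3157 / 1260 = 2.506 d = 60.14 h.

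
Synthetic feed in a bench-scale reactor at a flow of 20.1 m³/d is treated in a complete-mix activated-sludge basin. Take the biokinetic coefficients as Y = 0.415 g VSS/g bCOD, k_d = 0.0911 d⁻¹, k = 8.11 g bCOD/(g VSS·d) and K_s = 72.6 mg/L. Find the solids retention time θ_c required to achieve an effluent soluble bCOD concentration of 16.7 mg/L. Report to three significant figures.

From 1/θ_c = Y·k·S/(K_s + S) − k_d: Y·k·S/(K_s+S) = 0.415 × 8.11 × 16.7 / (72.6 + 16.7) = 0.6294 d⁻¹.
θ_c = 1/(μ − k_d) = 1/(0.6294 − 0.0911) = 1/0.5383 = 1.858 d.

θ_c ≈ 1.86 d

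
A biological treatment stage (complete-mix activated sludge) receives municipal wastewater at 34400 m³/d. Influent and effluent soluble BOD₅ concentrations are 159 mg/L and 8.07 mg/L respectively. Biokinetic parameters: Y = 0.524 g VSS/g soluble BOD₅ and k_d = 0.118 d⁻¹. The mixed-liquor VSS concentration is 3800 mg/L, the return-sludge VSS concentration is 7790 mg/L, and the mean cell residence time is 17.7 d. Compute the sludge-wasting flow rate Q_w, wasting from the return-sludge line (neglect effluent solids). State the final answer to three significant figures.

Q_w ≈ 113 m³/d

Rearranging the biomass balance for a CMAS with decay, V = Y·Q·ΔS·θ_c / [X·(1+k_d θ_c)] = 0.524 × 34400 × (159 − 8.07) × 17.7 / [3800 × (1 + 0.118 × 17.7)] = 4.82×10^7 / 11737 = 4103 m³.
θ_c = V·X/(Q_w·X_r) when wasting from the recycle, so Q_w = V·X/(θ_c·X_r) = 4103 × 3800 / (17.7 × 7790) = 113.1 m³/d.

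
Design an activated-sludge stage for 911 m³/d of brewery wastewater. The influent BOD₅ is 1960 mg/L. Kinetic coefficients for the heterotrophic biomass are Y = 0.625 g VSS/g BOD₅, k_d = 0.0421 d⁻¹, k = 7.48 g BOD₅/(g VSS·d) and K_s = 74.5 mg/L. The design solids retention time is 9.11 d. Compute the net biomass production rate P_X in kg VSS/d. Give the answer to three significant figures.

P_X ≈ 806 kg VSS/d

Effluent substrate depends only on kinetics and SRT: S = K_s(1 + k_d θ_c) / [θ_c(Yk − k_d) − 1] = 74.5 × (1 + 0.0421 × 9.11) / [9.11 × (0.625 × 7.48 − 0.0421) − 1] = 103.1 / 41.21 = 2.501 mg/L.
Correct the yield for decay: Y_obs = Y/(1 + k_d θ_c) = 0.625 / (1 + 0.0421 × 9.11) = 0.625 / 1.384 = 0.4517.
Mass of BOD₅ removed per day: Q(S₀ − S) = 911 × 1958 g/m³ = 1783 kg/d.
P_X = Y_obs · Q(S₀ − S) = 0.4517 × 1783 = 805.6 kg VSS/d.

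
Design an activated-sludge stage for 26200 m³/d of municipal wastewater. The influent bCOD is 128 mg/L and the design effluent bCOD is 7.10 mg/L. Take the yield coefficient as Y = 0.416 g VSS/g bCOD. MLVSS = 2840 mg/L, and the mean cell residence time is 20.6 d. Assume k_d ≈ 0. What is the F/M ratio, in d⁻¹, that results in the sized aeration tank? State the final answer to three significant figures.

V·X = Y·Q·ΔS·θ_c gives V = 0.416 × 26200 × (128 − 7.10) × 20.6 / 2840 = 9558 m³.
F/M = Q·S₀ / (V·X) = 26200 × 128 / (9558 × 2840) = 0.1235 g bCOD·(g VSS·d)⁻¹.

F/M ≈ 0.124 d⁻¹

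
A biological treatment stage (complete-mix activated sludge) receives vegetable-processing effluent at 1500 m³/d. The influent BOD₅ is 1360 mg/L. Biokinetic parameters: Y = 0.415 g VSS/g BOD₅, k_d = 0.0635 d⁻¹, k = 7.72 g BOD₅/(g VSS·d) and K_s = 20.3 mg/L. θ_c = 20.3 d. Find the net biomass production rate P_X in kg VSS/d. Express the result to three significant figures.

For a completely mixed reactor with recycle the Lawrence–McCarty relation gives S = K_s·(1 + k_d·θ_c) / [θ_c·(Y·k − k_d) − 1] = 20.3 × (1 + 0.0635 × 20.3) / [20.3 × (0.415 × 7.72 − 0.0635) − 1] = 46.47 / 62.75 = 0.7405 mg/L.
Observed yield with endogenous decay: Y_obs = Y / (1 + k_d·θ_c) = 0.415 / (1 + 0.0635 × 20.3) = 0.415 / 2.289 = 0.1813 g VSS/g BOD₅.
Substrate removed = Q·(S₀ − S) = 1500 m³/d × (1360 − 0.741) g/m³ = 2.04×10^6 g/d = 2039 kg/d.
Biomass produced: P_X = Y_obs·Q·ΔS = 0.1813 × 2039 ≈ 369.6 kg VSS/d.

P_X ≈ 370 kg VSS/d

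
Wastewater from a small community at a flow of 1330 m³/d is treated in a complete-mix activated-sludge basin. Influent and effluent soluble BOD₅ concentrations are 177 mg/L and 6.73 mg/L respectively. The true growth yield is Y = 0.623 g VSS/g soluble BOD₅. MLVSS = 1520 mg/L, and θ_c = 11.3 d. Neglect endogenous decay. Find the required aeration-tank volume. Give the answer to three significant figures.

V ≈ 1050 m³

Biomass mass balance (decay neglected): V·X = Y·Q·(S₀ − S)·θ_c, so V = 0.623 × 1330 × (177 − 6.73) × 11.3 / 1520 = 1049 m³.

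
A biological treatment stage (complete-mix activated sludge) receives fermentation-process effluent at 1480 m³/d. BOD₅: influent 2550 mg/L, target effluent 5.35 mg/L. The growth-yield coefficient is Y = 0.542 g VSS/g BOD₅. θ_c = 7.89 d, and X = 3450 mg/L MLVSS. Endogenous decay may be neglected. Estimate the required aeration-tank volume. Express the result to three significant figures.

Biomass mass balance (decay neglected): V·X = Y·Q·(S₀ − S)·θ_c, so V = 0.542 × 1480 × (2550 − 5.35) × 7.89 / 3450 = 4668 m³.

V ≈ 4670 m³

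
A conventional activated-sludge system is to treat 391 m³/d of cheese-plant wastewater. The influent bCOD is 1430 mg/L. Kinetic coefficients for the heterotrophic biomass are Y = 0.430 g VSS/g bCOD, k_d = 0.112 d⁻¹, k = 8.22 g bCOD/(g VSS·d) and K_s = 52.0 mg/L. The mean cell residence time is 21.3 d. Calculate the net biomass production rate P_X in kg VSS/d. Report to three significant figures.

Effluent substrate depends only on kinetics and SRT: S = K_s(1 + k_d θ_c) / [θ_c(Yk − k_d) − 1] = 52.0 × (1 + 0.112 × 21.3) / [21.3 × (0.430 × 8.22 − 0.112) − 1] = 176.1 / 71.90 = 2.449 mg/L.
Correct the yield for decay: Y_obs = Y/(1 + k_d θ_c) = 0.430 / (1 + 0.112 × 21.3) = 0.430 / 3.386 = 0.1270.
ΔS = 1430 − 2.45 = 1428 mg/L, so the substrate removal rate is 391 × 1428/1000 = 558.2 kg bCOD/d.
Net biomass production P_X = Y_obs × Q·(S₀ − S) = 0.1270 × 558.2 = 70.89 kg VSS/d.

P_X ≈ 70.9 kg VSS/d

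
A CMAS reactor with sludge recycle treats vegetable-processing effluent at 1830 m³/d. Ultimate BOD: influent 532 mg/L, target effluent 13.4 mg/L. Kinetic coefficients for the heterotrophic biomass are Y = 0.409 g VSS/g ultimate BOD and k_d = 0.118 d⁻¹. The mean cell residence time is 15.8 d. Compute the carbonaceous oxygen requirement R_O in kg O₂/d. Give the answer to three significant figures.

R_O ≈ 757 kg O₂/d

Observed yield with endogenous decay: Y_obs = Y / (1 + k_d·θ_c) = 0.409 / (1 + 0.118 × 15.8) = 0.409 / 2.864 = 0.1428 g VSS/g ultimate BOD.
ΔS = 532 − 13.4 = 518.6 mg/L, so the substrate removal rate is 1830 × 518.6/1000 = 949.0 kg ultimate BOD/d.
P_X = Y_obs·Q·(S₀ − S) = 0.1428 × 949.0 = 135.5 kg VSS/d.
R_O = Q·ΔS − 1.42 P_X = 949.0 − 192.4 = 756.6 kg O₂/d.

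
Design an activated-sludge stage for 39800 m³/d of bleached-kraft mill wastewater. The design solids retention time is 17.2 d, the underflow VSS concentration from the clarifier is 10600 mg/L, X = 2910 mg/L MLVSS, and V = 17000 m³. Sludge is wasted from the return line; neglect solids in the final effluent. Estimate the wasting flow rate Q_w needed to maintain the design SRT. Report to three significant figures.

θ_c = V·X/(Q_w·X_r) when wasting from the recycle, so Q_w = V·X/(θ_c·X_r) = 17000 × 2910 / (17.2 × 10600) = 271.3 m³/d.

Q_w ≈ 271 m³/d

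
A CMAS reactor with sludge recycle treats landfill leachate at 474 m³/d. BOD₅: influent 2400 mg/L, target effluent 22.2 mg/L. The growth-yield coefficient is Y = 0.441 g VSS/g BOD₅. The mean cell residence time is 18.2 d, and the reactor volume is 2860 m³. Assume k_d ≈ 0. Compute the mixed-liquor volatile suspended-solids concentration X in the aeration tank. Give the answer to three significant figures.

Without decay, X = Y Q (S₀−S) θ_c / V = 0.441 × 474 × (2400 − 22.2) × 18.2 / 2860 = 3163 mg/L.

X ≈ 3160 mg/L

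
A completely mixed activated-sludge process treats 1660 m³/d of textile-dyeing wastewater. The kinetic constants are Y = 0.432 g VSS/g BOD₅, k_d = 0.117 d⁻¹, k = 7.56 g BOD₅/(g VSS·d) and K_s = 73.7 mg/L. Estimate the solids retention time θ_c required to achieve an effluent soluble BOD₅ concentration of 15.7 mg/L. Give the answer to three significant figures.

θ_c ≈ 2.19 d

From 1/θ_c = Y·k·S/(K_s + S) − k_d: Y·k·S/(K_s+S) = 0.432 × 7.56 × 15.7 / (73.7 + 15.7) = 0.5735 d⁻¹.
θ_c = 1/(μ − k_d) = 1/(0.5735 − 0.117) = 1/0.4565 = 2.190 d.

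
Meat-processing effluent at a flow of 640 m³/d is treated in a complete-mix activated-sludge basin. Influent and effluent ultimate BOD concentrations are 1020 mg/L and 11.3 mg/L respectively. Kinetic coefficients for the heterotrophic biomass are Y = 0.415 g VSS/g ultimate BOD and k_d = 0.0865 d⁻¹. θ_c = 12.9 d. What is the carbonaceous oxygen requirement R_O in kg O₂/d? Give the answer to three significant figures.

R_O ≈ 466 kg O₂/d

Y_obs = Y / (1 + k_d θ_c) = 0.415 / (1 + 0.0865 × 12.9) = 0.415 / 2.116 = 0.1961.
Mass of ultimate BOD removed per day: Q(S₀ − S) = 640 × 1009 g/m³ = 645.6 kg/d.
Biomass synthesised: P_X = Y_obs × 645.6 = 126.6 kg VSS/d.
Carbonaceous O₂ demand = substrate oxidised − cell-mass equivalent = 645.6 − 1.42 × 126.6 = 465.8 kg O₂/d.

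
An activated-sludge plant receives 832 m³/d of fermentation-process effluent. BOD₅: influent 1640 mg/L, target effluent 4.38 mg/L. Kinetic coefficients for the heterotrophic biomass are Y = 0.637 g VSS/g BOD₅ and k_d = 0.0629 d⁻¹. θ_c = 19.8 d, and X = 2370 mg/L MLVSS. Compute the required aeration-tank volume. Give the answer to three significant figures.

V ≈ 3230 m³

Steady-state biomass mass balance: V·X·(1 + k_d·θ_c) = Y·Q·(S₀ − S)·θ_c, so V = 0.637 × 832 × (1640 − 4.38) × 19.8 / [2370 × (1 + 0.0629 × 19.8)] = 1.72×10^7 / 5322 = 3225 m³.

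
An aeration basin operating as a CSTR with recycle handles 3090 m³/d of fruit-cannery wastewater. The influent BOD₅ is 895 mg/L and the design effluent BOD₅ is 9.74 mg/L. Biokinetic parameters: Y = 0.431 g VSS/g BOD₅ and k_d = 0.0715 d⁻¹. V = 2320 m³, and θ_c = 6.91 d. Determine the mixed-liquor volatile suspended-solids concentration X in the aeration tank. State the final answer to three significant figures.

Solving the biomass balance for X: X = Y Q (S₀−S) θ_c / [V (1+k_d θ_c)] = 0.431 × 3090 × (895 − 9.74) × 6.91 / [2320 × (1 + 0.0715 × 6.91)] = 2350 mg/L.

X ≈ 2350 mg/L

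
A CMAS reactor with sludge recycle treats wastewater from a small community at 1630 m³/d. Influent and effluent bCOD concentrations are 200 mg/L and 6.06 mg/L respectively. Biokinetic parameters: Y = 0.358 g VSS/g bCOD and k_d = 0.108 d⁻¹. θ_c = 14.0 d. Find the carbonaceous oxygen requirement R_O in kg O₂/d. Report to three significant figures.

R_O ≈ 252 kg O₂/d

The observed yield is Y_obs = Y/(1 + k_d·θ_c) = 0.358 / (1 + 0.108 × 14.0) = 0.358 / 2.512 = 0.1425 g VSS per g bCOD removed.
Mass of bCOD removed per day: Q(S₀ − S) = 1630 × 193.9 g/m³ = 316.1 kg/d.
Net sludge production P_X = 0.1425 × 316.1 = 45.05 kg VSS/d.
Carbonaceous O₂ demand = substrate oxidised − cell-mass equivalent = 316.1 − 1.42 × 45.05 = 252.1 kg O₂/d.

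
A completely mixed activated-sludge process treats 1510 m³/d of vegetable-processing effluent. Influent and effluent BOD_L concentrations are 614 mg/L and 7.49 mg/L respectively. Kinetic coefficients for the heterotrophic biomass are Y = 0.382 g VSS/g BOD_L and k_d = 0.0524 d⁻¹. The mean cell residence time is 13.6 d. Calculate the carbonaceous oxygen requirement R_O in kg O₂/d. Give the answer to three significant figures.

R_O ≈ 626 kg O₂/d

The observed yield is Y_obs = Y/(1 + k_d·θ_c) = 0.382 / (1 + 0.0524 × 13.6) = 0.382 / 1.713 = 0.2230 g VSS per g BOD_L removed.
Mass of BOD_L removed per day: Q(S₀ − S) = 1510 × 606.5 g/m³ = 915.8 kg/d.
Biomass synthesised: P_X = Y_obs × 915.8 = 204.3 kg VSS/d.
R_O = Q·ΔS − 1.42 P_X = 915.8 − 290.1 = 625.8 kg O₂/d.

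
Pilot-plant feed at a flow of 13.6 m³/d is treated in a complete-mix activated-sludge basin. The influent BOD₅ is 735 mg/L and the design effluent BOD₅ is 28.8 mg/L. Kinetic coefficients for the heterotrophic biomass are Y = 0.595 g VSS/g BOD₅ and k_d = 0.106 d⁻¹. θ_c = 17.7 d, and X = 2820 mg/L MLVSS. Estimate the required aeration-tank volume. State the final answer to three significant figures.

V ≈ 12.5 m³

From the SRT design equation V = Y Q (S₀−S) θ_c / [X (1 + k_d θ_c)] = 0.595 × 13.6 × (735 − 28.8) × 17.7 / [2820 × (1 + 0.106 × 17.7)] = 1.01×10^5 / 8111 = 12.47 m³.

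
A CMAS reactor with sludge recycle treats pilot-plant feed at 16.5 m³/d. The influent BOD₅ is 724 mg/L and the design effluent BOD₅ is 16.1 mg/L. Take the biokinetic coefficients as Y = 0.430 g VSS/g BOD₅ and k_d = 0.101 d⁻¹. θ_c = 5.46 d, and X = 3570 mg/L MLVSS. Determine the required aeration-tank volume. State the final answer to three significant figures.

V ≈ 4.95 m³

Rearranging the biomass balance for a CMAS with decay, V = Y·Q·ΔS·θ_c / [X·(1+k_d θ_c)] = 0.430 × 16.5 × (724 − 16.1) × 5.46 / [3570 × (1 + 0.101 × 5.46)] = 2.74×10^4 / 5539 = 4.951 m³.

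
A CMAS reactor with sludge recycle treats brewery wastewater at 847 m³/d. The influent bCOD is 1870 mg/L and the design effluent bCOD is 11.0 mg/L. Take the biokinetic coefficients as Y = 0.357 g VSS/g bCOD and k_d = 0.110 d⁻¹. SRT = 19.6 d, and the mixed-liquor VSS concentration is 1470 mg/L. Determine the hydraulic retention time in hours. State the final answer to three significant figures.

τ ≈ 67.3 h

From the SRT design equation V = Y Q (S₀−S) θ_c / [X (1 + k_d θ_c)] = 0.357 × 847 × (1870 − 11.0) × 19.6 / [1470 × (1 + 0.110 × 19.6)] = 1.1×10^7 / 4639 = 2375 m³.
HRT = V/Q = 2375 m³ / 847 m³·d⁻¹ = 2.804 d × 24 = 67.29 h.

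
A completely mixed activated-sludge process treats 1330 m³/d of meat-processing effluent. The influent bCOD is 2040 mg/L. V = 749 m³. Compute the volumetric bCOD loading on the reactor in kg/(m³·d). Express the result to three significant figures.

Volumetric loading L_v = Q·S₀ / V = 1330 × 2040 g/m³ / 749.0 m³ = 3622 g/(m³·d) = 3.622 kg bCOD/(m³·d).

L_v ≈ 3.62 kg bCOD/(m³·d)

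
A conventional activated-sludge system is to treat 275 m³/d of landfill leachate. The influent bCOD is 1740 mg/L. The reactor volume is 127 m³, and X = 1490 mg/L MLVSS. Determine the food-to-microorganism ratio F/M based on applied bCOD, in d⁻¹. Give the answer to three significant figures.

F/M = applied load / biomass = Q·S₀/(V·X) = 275 × 1740 / (127.0 × 1490) = 2.529 d⁻¹.

F/M ≈ 2.53 d⁻¹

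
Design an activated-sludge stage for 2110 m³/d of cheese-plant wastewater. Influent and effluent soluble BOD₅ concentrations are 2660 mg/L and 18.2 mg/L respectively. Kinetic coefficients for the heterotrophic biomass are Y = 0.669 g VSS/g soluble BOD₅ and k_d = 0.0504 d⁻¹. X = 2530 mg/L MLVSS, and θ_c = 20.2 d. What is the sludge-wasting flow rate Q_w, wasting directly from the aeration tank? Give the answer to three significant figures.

Q_w ≈ 730 m³/d

Rearranging the biomass balance for a CMAS with decay, V = Y·Q·ΔS·θ_c / [X·(1+k_d θ_c)] = 0.669 × 2110 × (2660 − 18.2) × 20.2 / [2530 × (1 + 0.0504 × 20.2)] = 7.53×10^7 / 5106 = 14754 m³.
Wasting from the aeration tank: Q_w = V / θ_c = 14754 / 20.2 = 730.4 m³/d.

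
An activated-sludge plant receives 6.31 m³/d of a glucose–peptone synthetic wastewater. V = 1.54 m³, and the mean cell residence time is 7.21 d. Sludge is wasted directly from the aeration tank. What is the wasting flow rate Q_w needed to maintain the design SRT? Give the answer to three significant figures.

Wasting from the aeration tank: Q_w = V / θ_c = 1.540 / 7.21 = 0.2136 m³/d.

Q_w ≈ 0.214 m³/d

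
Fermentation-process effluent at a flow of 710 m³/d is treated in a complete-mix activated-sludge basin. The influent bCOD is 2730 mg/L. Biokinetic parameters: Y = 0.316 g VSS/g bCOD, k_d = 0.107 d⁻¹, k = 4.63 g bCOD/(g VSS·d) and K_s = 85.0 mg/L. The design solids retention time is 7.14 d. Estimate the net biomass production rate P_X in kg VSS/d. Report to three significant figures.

For a completely mixed reactor with recycle the Lawrence–McCarty relation gives S = K_s·(1 + k_d·θ_c) / [θ_c·(Y·k − k_d) − 1] = 85.0 × (1 + 0.107 × 7.14) / [7.14 × (0.316 × 4.63 − 0.107) − 1] = 149.9 / 8.682 = 17.27 mg/L.
Y_obs = Y / (1 + k_d θ_c) = 0.316 / (1 + 0.107 × 7.14) = 0.316 / 1.764 = 0.1791.
Mass of bCOD removed per day: Q(S₀ − S) = 710 × 2713 g/m³ = 1926 kg/d.
Biomass produced: P_X = Y_obs·Q·ΔS = 0.1791 × 1926 ≈ 345.0 kg VSS/d.

P_X ≈ 345 kg VSS/d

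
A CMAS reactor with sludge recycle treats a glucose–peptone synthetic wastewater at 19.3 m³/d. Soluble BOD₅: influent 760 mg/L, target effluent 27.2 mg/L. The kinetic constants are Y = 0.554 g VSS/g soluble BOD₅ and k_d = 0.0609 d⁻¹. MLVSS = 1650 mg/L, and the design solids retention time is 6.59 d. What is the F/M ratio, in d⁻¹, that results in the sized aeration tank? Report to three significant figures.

F/M ≈ 0.398 d⁻¹

Steady-state biomass mass balance: V·X·(1 + k_d·θ_c) = Y·Q·(S₀ − S)·θ_c, so V = 0.554 × 19.3 × (760 − 27.2) × 6.59 / [1650 × (1 + 0.0609 × 6.59)] = 5.16×10^4 / 2312 = 22.33 m³.
Food-to-microorganism ratio F/M = Q S₀ / (V X) = 19.3 × 760 / (22.33 × 1650) = 0.3981 d⁻¹.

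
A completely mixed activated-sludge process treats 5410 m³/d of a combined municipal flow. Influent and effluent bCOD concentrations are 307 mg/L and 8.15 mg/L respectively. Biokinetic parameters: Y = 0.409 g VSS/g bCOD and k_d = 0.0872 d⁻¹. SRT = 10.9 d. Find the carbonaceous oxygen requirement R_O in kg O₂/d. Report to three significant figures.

R_O ≈ 1140 kg O₂/d

The observed yield is Y_obs = Y/(1 + k_d·θ_c) = 0.409 / (1 + 0.0872 × 10.9) = 0.409 / 1.950 = 0.2097 g VSS per g bCOD removed.
ΔS = 307 − 8.15 = 298.9 mg/L, so the substrate removal rate is 5410 × 298.9/1000 = 1617 kg bCOD/d.
Biomass synthesised: P_X = Y_obs × 1617 = 339.0 kg VSS/d.
R_O = Q·ΔS − 1.42 P_X = 1617 − 481.4 = 1135 kg O₂/d.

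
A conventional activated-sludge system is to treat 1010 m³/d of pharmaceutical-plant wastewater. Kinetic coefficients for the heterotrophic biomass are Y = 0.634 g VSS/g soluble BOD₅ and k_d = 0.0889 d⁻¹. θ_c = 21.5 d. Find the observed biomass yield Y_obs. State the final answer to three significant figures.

Observed yield with endogenous decay: Y_obs = Y / (1 + k_d·θ_c) = 0.634 / (1 + 0.0889 × 21.5) = 0.634 / 2.911 = 0.2178 g VSS/g soluble BOD₅.

Y_obs ≈ 0.218 g VSS/g soluble BOD₅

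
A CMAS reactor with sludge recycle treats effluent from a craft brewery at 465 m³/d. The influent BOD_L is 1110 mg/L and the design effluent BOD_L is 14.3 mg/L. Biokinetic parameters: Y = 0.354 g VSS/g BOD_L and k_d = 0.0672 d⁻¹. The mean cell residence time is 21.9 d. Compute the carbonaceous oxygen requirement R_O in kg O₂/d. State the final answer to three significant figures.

R_O ≈ 406 kg O₂/d

The observed yield is Y_obs = Y/(1 + k_d·θ_c) = 0.354 / (1 + 0.0672 × 21.9) = 0.354 / 2.472 = 0.1432 g VSS per g BOD_L removed.
ΔS = 1110 − 14.3 = 1096 mg/L, so the substrate removal rate is 465 × 1096/1000 = 509.5 kg BOD_L/d.
Biomass synthesised: P_X = Y_obs × 509.5 = 72.97 kg VSS/d.
R_O = Q·(S₀ − S) − 1.42·P_X = 509.5 − 1.42 × 72.97 = 405.9 kg O₂/d.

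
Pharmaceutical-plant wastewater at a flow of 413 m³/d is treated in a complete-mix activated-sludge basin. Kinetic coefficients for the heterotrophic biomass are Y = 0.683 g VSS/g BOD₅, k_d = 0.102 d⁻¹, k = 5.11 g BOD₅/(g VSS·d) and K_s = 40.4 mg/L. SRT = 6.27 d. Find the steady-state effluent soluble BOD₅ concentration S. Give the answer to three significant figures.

S ≈ 3.27 mg/L

For a completely mixed reactor with recycle the Lawrence–McCarty relation gives S = K_s·(1 + k_d·θ_c) / [θ_c·(Y·k − k_d) − 1] = 40.4 × (1 + 0.102 × 6.27) / [6.27 × (0.683 × 5.11 − 0.102) − 1] = 66.24 / 20.24 = 3.272 mg/L.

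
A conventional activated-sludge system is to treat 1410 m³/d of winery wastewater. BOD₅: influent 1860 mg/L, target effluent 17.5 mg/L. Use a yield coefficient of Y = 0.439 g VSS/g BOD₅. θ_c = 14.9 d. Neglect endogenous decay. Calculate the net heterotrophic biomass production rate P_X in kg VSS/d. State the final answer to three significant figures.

P_X ≈ 1140 kg VSS/d

No decay correction is needed, so Y_obs = Y = 0.439.
ΔS = 1860 − 17.5 = 1842 mg/L, so the substrate removal rate is 1410 × 1842/1000 = 2598 kg BOD₅/d.
P_X = Y_obs · Q(S₀ − S) = 0.4390 × 2598 = 1140 kg VSS/d.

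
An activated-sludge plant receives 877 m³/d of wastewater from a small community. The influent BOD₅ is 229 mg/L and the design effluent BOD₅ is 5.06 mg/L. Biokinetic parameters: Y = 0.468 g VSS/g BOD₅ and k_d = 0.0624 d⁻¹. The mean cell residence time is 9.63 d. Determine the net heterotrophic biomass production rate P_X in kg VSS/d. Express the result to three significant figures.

P_X ≈ 57.4 kg VSS/d

Observed yield with endogenous decay: Y_obs = Y / (1 + k_d·θ_c) = 0.468 / (1 + 0.0624 × 9.63) = 0.468 / 1.601 = 0.2923 g VSS/g BOD₅.
ΔS = 229 − 5.06 = 223.9 mg/L, so the substrate removal rate is 877 × 223.9/1000 = 196.4 kg BOD₅/d.
Biomass produced: P_X = Y_obs·Q·ΔS = 0.2923 × 196.4 ≈ 57.41 kg VSS/d.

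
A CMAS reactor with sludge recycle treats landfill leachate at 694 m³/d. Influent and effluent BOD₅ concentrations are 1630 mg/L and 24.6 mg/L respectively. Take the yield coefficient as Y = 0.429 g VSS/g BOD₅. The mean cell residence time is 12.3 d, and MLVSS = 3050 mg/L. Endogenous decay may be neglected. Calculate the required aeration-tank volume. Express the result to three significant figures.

Biomass mass balance (decay neglected): V·X = Y·Q·(S₀ − S)·θ_c, so V = 0.429 × 694 × (1630 − 24.6) × 12.3 / 3050 = 1928 m³.

V ≈ 1930 m³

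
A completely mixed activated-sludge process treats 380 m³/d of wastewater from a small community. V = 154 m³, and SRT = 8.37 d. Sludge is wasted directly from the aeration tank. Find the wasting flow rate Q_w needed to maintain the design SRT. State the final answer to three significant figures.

With mixed-liquor wasting, θ_c = V/Q_w, so Q_w = V/θ_c = 154.0/8.37 = 18.40 m³/d.

Q_w ≈ 18.4 m³/d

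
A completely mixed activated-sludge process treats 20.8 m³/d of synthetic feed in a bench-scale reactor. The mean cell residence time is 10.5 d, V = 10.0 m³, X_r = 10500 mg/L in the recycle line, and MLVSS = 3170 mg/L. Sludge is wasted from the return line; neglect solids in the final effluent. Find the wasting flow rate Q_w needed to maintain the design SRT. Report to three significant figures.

θ_c = V·X/(Q_w·X_r) when wasting from the recycle, so Q_w = V·X/(θ_c·X_r) = 10.00 × 3170 / (10.5 × 10500) = 0.2875 m³/d.

Q_w ≈ 0.288 m³/d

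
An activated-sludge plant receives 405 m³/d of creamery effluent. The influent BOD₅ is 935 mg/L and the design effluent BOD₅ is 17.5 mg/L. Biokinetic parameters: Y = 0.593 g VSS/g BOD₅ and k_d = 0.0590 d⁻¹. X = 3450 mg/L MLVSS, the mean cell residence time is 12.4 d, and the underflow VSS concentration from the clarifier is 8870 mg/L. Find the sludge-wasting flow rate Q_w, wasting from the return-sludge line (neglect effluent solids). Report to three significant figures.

From the SRT design equation V = Y Q (S₀−S) θ_c / [X (1 + k_d θ_c)] = 0.593 × 405 × (935 − 17.5) × 12.4 / [3450 × (1 + 0.0590 × 12.4)] = 2.73×10^6 / 5974 = 457.4 m³.
θ_c = V·X/(Q_w·X_r) when wasting from the recycle, so Q_w = V·X/(θ_c·X_r) = 457.4 × 3450 / (12.4 × 8870) = 14.35 m³/d.

Q_w ≈ 14.3 m³/d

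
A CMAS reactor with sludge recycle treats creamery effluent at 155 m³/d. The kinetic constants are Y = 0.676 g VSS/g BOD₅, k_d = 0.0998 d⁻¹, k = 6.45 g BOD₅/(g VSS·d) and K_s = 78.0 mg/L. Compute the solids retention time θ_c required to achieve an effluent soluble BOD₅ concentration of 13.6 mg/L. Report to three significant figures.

θ_c ≈ 1.83 d

From 1/θ_c = Y·k·S/(K_s + S) − k_d: Y·k·S/(K_s+S) = 0.676 × 6.45 × 13.6 / (78.0 + 13.6) = 0.6474 d⁻¹.
Then 1/θ_c = μ − k_d = 0.6474 − 0.0998 = 0.5476 d⁻¹, giving θ_c = 1.826 d.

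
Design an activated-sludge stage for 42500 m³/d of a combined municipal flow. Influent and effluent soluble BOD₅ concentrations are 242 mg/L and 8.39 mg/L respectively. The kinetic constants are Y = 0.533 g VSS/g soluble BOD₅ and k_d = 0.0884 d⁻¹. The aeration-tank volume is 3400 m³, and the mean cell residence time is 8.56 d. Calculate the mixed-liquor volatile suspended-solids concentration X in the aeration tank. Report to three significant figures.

Solving the biomass balance for X: X = Y Q (S₀−S) θ_c / [V (1+k_d θ_c)] = 0.533 × 42500 × (242 − 8.39) × 8.56 / [3400 × (1 + 0.0884 × 8.56)] = 7584 mg/L.

X ≈ 7580 mg/L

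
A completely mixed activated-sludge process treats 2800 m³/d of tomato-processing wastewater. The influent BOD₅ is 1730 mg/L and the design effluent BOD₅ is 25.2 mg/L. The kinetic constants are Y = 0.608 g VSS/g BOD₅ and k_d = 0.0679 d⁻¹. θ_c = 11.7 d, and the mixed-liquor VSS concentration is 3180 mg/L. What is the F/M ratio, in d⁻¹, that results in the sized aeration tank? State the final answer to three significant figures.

Rearranging the biomass balance for a CMAS with decay, V = Y·Q·ΔS·θ_c / [X·(1+k_d θ_c)] = 0.608 × 2800 × (1730 − 25.2) × 11.7 / [3180 × (1 + 0.0679 × 11.7)] = 3.4×10^7 / 5706 = 5951 m³.
F/M = Q·S₀ / (V·X) = 2800 × 1730 / (5951 × 3180) = 0.2560 g BOD₅·(g VSS·d)⁻¹.

F/M ≈ 0.256 d⁻¹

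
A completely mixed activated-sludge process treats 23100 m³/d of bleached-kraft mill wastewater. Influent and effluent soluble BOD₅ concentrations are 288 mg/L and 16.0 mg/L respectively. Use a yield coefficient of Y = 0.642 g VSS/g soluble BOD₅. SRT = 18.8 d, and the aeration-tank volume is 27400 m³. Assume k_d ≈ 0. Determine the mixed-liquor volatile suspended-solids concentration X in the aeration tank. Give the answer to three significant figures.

X ≈ 2770 mg/L

X = Y·Q·ΔS·θ_c / V = 0.642 × 23100 × (288 − 16.0) × 18.8 / 27400 = 2768 mg/L.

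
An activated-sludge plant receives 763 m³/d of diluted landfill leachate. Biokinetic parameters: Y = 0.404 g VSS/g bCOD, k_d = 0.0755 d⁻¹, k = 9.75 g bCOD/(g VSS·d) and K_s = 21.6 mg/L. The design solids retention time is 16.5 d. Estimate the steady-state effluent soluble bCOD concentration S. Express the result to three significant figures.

For a completely mixed reactor with recycle the Lawrence–McCarty relation gives S = K_s·(1 + k_d·θ_c) / [θ_c·(Y·k − k_d) − 1] = 21.6 × (1 + 0.0755 × 16.5) / [16.5 × (0.404 × 9.75 − 0.0755) − 1] = 48.51 / 62.75 = 0.7731 mg/L.

S ≈ 0.773 mg/L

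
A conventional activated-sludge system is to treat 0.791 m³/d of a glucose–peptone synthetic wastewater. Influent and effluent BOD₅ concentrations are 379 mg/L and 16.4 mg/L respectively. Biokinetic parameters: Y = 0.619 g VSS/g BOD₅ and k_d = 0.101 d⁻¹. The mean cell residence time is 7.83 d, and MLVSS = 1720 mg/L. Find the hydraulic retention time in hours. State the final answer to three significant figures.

τ ≈ 13.7 h

Steady-state biomass mass balance: V·X·(1 + k_d·θ_c) = Y·Q·(S₀ − S)·θ_c, so V = 0.619 × 0.791 × (379 − 16.4) × 7.83 / [1720 × (1 + 0.101 × 7.83)] = 1.39×10^3 / 3080 = 0.4513 m³.
Hydraulic retention time τ = V/Q = 0.4513 / 0.791 = 0.5706 d = 13.69 h.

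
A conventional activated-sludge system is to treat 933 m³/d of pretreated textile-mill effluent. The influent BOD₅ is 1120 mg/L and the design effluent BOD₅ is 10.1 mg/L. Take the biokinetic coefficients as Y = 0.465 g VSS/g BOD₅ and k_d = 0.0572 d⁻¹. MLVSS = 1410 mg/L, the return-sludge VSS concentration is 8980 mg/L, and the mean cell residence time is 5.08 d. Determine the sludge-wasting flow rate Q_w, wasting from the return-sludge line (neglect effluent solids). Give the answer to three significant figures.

From the SRT design equation V = Y Q (S₀−S) θ_c / [X (1 + k_d θ_c)] = 0.465 × 933 × (1120 − 10.1) × 5.08 / [1410 × (1 + 0.0572 × 5.08)] = 2.45×10^6 / 1820 = 1344 m³.
θ_c = V·X/(Q_w·X_r) when wasting from the recycle, so Q_w = V·X/(θ_c·X_r) = 1344 × 1410 / (5.08 × 8980) = 41.55 m³/d.

Q_w ≈ 41.5 m³/d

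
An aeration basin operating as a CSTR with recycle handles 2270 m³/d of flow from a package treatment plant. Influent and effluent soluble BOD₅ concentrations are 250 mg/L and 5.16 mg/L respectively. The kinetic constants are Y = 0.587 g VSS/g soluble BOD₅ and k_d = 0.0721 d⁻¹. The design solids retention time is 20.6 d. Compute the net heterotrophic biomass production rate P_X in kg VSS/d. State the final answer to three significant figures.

P_X ≈ 131 kg VSS/d

Observed yield with endogenous decay: Y_obs = Y / (1 + k_d·θ_c) = 0.587 / (1 + 0.0721 × 20.6) = 0.587 / 2.485 = 0.2362 g VSS/g soluble BOD₅.
ΔS = 250 − 5.16 = 244.8 mg/L, so the substrate removal rate is 2270 × 244.8/1000 = 555.8 kg soluble BOD₅/d.
Net biomass production P_X = Y_obs × Q·(S₀ − S) = 0.2362 × 555.8 = 131.3 kg VSS/d.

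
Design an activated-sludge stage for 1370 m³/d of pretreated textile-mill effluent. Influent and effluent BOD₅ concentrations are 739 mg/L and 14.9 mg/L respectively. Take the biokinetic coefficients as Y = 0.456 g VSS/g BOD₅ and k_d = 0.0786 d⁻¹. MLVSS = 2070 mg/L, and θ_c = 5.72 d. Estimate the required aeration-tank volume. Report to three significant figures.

V ≈ 862 m³

From the SRT design equation V = Y Q (S₀−S) θ_c / [X (1 + k_d θ_c)] = 0.456 × 1370 × (739 − 14.9) × 5.72 / [2070 × (1 + 0.0786 × 5.72)] = 2.59×10^6 / 3001 = 862.3 m³.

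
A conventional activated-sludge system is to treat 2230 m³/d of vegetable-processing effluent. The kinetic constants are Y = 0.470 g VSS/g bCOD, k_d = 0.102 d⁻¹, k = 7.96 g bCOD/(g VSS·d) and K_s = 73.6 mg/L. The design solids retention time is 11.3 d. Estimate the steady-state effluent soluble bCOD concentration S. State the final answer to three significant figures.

S ≈ 3.95 mg/L

For a completely mixed reactor with recycle the Lawrence–McCarty relation gives S = K_s·(1 + k_d·θ_c) / [θ_c·(Y·k − k_d) − 1] = 73.6 × (1 + 0.102 × 11.3) / [11.3 × (0.470 × 7.96 − 0.102) − 1] = 158.4 / 40.12 = 3.949 mg/L.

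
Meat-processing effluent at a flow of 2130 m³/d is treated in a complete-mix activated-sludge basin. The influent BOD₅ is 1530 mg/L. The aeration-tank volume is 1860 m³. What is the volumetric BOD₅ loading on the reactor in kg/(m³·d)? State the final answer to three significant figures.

L_v ≈ 1.75 kg BOD₅/(m³·d)

L_v = Q S₀ / V = 2130 × 1530 × 10⁻³ / 1860 = 1.752 kg/(m³·d).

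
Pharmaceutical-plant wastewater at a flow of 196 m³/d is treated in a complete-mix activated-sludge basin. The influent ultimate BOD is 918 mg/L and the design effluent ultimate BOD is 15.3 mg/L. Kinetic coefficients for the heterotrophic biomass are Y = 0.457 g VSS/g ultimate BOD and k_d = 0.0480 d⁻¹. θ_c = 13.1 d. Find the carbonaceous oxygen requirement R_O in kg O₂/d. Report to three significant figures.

R_O ≈ 106 kg O₂/d

Observed yield with endogenous decay: Y_obs = Y / (1 + k_d·θ_c) = 0.457 / (1 + 0.0480 × 13.1) = 0.457 / 1.629 = 0.2806 g VSS/g ultimate BOD.
ΔS = 918 − 15.3 = 902.7 mg/L, so the substrate removal rate is 196 × 902.7/1000 = 176.9 kg ultimate BOD/d.
Biomass synthesised: P_X = Y_obs × 176.9 = 49.64 kg VSS/d.
R_O = Q·ΔS − 1.42 P_X = 176.9 − 70.49 = 106.4 kg O₂/d.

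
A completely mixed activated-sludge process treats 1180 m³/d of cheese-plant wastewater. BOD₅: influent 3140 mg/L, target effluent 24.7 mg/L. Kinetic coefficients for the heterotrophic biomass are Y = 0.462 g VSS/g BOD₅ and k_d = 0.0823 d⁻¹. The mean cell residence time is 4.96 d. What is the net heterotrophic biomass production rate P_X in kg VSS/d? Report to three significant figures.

Observed yield with endogenous decay: Y_obs = Y / (1 + k_d·θ_c) = 0.462 / (1 + 0.0823 × 4.96) = 0.462 / 1.408 = 0.3281 g VSS/g BOD₅.
Mass of BOD₅ removed per day: Q(S₀ − S) = 1180 × 3115 g/m³ = 3676 kg/d.
So the net sludge growth is P_X = 0.3281 × 3676 = 1206 kg VSS/d.

P_X ≈ 1210 kg VSS/d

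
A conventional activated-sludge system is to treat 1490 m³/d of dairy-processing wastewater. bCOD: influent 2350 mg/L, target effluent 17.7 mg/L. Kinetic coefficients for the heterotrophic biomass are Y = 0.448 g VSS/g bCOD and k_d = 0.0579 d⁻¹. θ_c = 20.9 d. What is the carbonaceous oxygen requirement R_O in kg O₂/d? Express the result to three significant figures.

Correct the yield for decay: Y_obs = Y/(1 + k_d θ_c) = 0.448 / (1 + 0.0579 × 20.9) = 0.448 / 2.210 = 0.2027.
Substrate removed = Q·(S₀ − S) = 1490 m³/d × (2350 − 17.7) g/m³ = 3.48×10^6 g/d = 3475 kg/d.
Net sludge production P_X = 0.2027 × 3475 = 704.4 kg VSS/d.
R_O = Q·(S₀ − S) − 1.42·P_X = 3475 − 1.42 × 704.4 = 2475 kg O₂/d.

R_O ≈ 2470 kg O₂/d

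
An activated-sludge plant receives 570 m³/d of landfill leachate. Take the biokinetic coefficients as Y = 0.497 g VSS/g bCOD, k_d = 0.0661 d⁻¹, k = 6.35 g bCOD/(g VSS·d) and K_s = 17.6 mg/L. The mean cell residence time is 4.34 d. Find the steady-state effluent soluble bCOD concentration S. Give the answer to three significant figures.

S ≈ 1.83 mg/L

From the Monod/SRT balance for a CMAS, S = K_s·(1+k_d θ_c)/[θ_c·(Y k − k_d) − 1] = 17.6 × (1 + 0.0661 × 4.34) / [4.34 × (0.497 × 6.35 − 0.0661) − 1] = 22.65 / 12.41 = 1.825 mg/L.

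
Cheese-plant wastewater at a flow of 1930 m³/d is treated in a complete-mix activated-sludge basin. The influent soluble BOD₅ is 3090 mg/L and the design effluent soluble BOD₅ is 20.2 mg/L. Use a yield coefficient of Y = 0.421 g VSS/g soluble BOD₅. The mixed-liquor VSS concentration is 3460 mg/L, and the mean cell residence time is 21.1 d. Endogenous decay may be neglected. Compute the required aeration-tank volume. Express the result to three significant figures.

With k_d = 0 the design equation reduces to V = Y Q (S₀−S) θ_c / X = 0.421 × 1930 × (3090 − 20.2) × 21.1 / 3460 = 15211 m³.

V ≈ 15200 m³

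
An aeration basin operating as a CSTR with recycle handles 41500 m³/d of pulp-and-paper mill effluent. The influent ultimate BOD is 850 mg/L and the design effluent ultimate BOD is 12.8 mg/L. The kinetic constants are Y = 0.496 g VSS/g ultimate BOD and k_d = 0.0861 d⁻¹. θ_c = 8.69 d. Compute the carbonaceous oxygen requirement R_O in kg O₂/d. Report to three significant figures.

R_O ≈ 20700 kg O₂/d

Correct the yield for decay: Y_obs = Y/(1 + k_d θ_c) = 0.496 / (1 + 0.0861 × 8.69) = 0.496 / 1.748 = 0.2837.
Q·(S₀ − S) = 41500 × (850 − 12.8) × 10⁻³ = 34744 kg/d removed.
P_X = Y_obs·Q·(S₀ − S) = 0.2837 × 34744 = 9857 kg VSS/d.
R_O = Q·ΔS − 1.42 P_X = 34744 − 13998 = 20746 kg O₂/d.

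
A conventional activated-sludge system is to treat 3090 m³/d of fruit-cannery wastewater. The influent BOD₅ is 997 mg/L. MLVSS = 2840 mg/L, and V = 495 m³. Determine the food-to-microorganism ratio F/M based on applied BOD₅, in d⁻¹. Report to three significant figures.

F/M = Q·S₀ / (V·X) = 3090 × 997 / (495.0 × 2840) = 2.191 g BOD₅·(g VSS·d)⁻¹.

F/M ≈ 2.19 d⁻¹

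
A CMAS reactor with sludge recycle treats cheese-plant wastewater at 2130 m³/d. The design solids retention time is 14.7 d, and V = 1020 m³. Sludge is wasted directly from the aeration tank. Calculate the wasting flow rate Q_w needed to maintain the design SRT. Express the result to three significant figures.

Q_w ≈ 69.4 m³/d

For wasting at MLVSS concentration, Q_w = V/θ_c = 1020/14.7 = 69.39 m³/d.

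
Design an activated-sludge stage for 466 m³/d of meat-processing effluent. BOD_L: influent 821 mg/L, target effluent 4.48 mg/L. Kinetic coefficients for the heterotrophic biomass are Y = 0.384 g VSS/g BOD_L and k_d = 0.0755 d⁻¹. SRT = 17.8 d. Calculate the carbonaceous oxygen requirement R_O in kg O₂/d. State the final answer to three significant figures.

R_O ≈ 292 kg O₂/d

The observed yield is Y_obs = Y/(1 + k_d·θ_c) = 0.384 / (1 + 0.0755 × 17.8) = 0.384 / 2.344 = 0.1638 g VSS per g BOD_L removed.
ΔS = 821 − 4.48 = 816.5 mg/L, so the substrate removal rate is 466 × 816.5/1000 = 380.5 kg BOD_L/d.
P_X = Y_obs·Q·(S₀ − S) = 0.1638 × 380.5 = 62.34 kg VSS/d.
R_O = Q·(S₀ − S) − 1.42·P_X = 380.5 − 1.42 × 62.34 = 292.0 kg O₂/d.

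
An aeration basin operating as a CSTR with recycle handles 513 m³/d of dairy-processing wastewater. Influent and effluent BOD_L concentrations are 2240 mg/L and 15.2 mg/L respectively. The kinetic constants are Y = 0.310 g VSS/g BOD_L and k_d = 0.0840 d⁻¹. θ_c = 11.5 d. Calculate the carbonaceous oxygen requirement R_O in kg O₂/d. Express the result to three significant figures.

Correct the yield for decay: Y_obs = Y/(1 + k_d θ_c) = 0.310 / (1 + 0.0840 × 11.5) = 0.310 / 1.966 = 0.1577.
ΔS = 2240 − 15.2 = 2225 mg/L, so the substrate removal rate is 513 × 2225/1000 = 1141 kg BOD_L/d.
Net sludge production P_X = 0.1577 × 1141 = 180.0 kg VSS/d.
R_O = Q·ΔS − 1.42 P_X = 1141 − 255.5 = 885.8 kg O₂/d.

R_O ≈ 886 kg O₂/d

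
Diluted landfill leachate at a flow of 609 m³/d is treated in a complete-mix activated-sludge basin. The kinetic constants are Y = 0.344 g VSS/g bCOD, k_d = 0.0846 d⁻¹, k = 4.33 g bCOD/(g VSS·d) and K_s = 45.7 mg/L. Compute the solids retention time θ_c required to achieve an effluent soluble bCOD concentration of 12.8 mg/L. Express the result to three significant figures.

Specific growth rate at S = 12.8 mg/L: μ = YkS/(K_s+S) = 0.344·4.33·12.8/(45.7+12.8) = 0.3259 d⁻¹.
Then 1/θ_c = μ − k_d = 0.3259 − 0.0846 = 0.2413 d⁻¹, giving θ_c = 4.144 d.

θ_c ≈ 4.14 d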